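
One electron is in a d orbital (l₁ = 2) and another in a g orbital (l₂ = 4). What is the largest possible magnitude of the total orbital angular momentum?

|L_tot|_max = √42 ℏ ≈ 6.481ℏ

The total orbital quantum number L ranges from |l₁ − l₂| to l₁ + l₂ in integer steps.
L ∈ {2, 3, 4, 5, 6}.
The largest magnitude corresponds to L = 6: |L_tot| = ℏ√(6·7) = √42 ℏ.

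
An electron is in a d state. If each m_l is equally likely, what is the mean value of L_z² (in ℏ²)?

A d state has l = 2.
m_l ∈ {-2, -1, 0, 1, 2}.
⟨L_z²⟩ = ℏ²·(Σ m_l²)/(2l+1) = ℏ²·10/5 = 2ℏ².

⟨L_z²⟩ = 2 ℏ²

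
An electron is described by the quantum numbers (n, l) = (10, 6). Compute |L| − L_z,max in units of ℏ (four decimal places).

|L| = √42 ℏ ≈ 6.4807ℏ, while L_z,max = lℏ = 6ℏ.
The difference is (√42 − 6)ℏ ≈ 0.4807ℏ.

|L| − L_z,max ≈ 0.4807ℏ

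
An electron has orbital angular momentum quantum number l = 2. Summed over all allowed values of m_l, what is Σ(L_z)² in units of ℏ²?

Σ(L_z)² = 10 ℏ²

The allowed m_l values are -2, -1, 0, 1, 2.
Summing m² from −2 to 2: Σ m_l² = 10.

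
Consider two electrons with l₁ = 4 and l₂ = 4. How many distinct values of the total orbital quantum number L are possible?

9

By the triangle rule, |l₁ − l₂| ≤ L ≤ l₁ + l₂.
So L can be 0, 1, 2, 3, 4, 5, 6, 7, 8.
That is 9 values.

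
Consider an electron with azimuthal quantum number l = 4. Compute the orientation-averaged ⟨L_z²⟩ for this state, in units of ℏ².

⟨L_z²⟩ = 6.667 ℏ²

The allowed m_l values are -4, -3, -2, -1, 0, 1, 2, 3, 4.
⟨L_z²⟩ = ℏ²·l(l+1)/3 = 6.667ℏ².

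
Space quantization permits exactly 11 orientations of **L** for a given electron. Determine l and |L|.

l = 5, |L| = √30 ℏ ≈ 5.477ℏ

2l + 1 = 11 ⇒ l = 5.
|L| = ℏ√(l(l+1)) = ℏ√(5·6) = √30 ℏ.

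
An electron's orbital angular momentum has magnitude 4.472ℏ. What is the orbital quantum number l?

l = 4

(|L|/ℏ)² = l(l+1) = 20.
The positive root is l = 4.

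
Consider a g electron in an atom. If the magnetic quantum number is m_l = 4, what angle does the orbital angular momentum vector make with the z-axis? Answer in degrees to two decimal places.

θ ≈ 26.57°

A g state has l = 4.
|L| = ℏ√(l(l+1)) = 2√5 ℏ.
L_z = m_l ℏ = 4ℏ.
cos θ = L_z/|L| = 4/√20, so θ ≈ 26.57°.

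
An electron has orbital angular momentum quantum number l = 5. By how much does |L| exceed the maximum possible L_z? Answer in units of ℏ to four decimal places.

|L| = √30 ℏ ≈ 5.4772ℏ, while L_z,max = lℏ = 5ℏ.
The difference is (√30 − 5)ℏ ≈ 0.4772ℏ.

|L| − L_z,max ≈ 0.4772ℏ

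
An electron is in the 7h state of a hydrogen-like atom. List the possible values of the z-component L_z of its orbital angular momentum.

7h means n = 7, l = 5.
L_z = m_l ℏ with m_l ranging from −l to +l in integer steps.
For l = 5: m_l ∈ {-5, -4, -3, -2, -1, 0, 1, 2, 3, 4, 5}.

L_z ∈ {−5ℏ, −4ℏ, −3ℏ, −2ℏ, −ℏ, 0, ℏ, 2ℏ, 3ℏ, 4ℏ, 5ℏ}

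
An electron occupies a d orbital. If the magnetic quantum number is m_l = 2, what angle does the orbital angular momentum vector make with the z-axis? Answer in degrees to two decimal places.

θ ≈ 35.26°

A d state has l = 2.
|L| = √(l(l+1)) ℏ = √6 ℏ.
L_z = m_l ℏ = 2ℏ.
cos θ = L_z/|L| = 2/√6, so θ ≈ 35.26°.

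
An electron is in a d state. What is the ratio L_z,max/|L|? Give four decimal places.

L_z,max/|L| = 0.8165

The letter d corresponds to l = 2.
|L| = √6 ℏ ≈ 2.4495ℏ, while L_z,max = lℏ = 2ℏ.
L_z,max/|L| = 2/√6 = 0.8165.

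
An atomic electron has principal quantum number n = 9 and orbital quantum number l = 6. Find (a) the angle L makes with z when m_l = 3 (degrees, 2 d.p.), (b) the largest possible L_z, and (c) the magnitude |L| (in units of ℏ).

For m_l = 3: cos θ = 3/√42, θ ≈ 62.42°.
L_z,max = lℏ = 6ℏ.
|L| = ℏ√(6·7) = √42 ℏ ≈ 6.481ℏ.

θ(m_l=3) ≈ 62.42°; L_z,max = 6ℏ; |L| = √42 ℏ ≈ 6.481ℏ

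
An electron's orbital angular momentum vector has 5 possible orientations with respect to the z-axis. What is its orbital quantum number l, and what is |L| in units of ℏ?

Since there are 2l+1 = 5 values of m_l, l = 2.
Then |L| = √(l(l+1)) ℏ = √6 ℏ.

l = 2, |L| = √6 ℏ ≈ 2.449ℏ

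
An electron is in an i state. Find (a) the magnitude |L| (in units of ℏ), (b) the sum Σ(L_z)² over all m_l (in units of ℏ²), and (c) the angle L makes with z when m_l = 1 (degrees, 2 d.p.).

An i state has l = 6.
|L| = ℏ√(6·7) = √42 ℏ ≈ 6.481ℏ.
Σ m_l² = 182, so Σ(L_z)² = 182 ℏ².
For m_l = 1: cos θ = 1/√42, θ ≈ 81.12°.

|L| = √42 ℏ ≈ 6.481ℏ; Σ(L_z)² = 182 ℏ²; θ(m_l=1) ≈ 81.12°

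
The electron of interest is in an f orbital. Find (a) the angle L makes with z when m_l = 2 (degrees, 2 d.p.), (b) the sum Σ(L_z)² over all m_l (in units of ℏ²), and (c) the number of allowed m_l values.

The letter f corresponds to l = 3.
For m_l = 2: cos θ = 2/√12, θ ≈ 54.74°.
Σ m_l² = 28, so Σ(L_z)² = 28 ℏ².
There are 2l+1 = 7 values of m_l.

θ(m_l=2) ≈ 54.74°; Σ(L_z)² = 28 ℏ²; 7 values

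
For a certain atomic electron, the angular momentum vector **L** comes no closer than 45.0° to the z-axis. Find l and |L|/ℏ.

At minimum angle, m_l = l, so cos θ = l/√(l(l+1)); cos²θ = l/(l+1) = 0.5000.
Thus l = 0.5000/(1 − 0.5000) ≈ 1.
Then |L| = ℏ√(1·2) = √2 ℏ.

l = 1, |L| = √2 ℏ ≈ 1.414ℏ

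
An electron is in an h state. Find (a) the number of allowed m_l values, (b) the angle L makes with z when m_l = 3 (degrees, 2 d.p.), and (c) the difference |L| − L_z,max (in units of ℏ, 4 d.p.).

An h state has l = 5.
There are 2l+1 = 11 values of m_l.
For m_l = 3: cos θ = 3/√30, θ ≈ 56.79°.
|L| − L_z,max = (√30 − 5)ℏ ≈ 0.4772ℏ.

11 values; θ(m_l=3) ≈ 56.79°; |L|−L_z,max ≈ 0.4772ℏ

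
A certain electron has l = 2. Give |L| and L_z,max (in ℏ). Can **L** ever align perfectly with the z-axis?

|L| = √6 ℏ ≈ 2.4495ℏ, while L_z,max = lℏ = 2ℏ.
Since |L| > L_z,max, the vector can never point exactly along z; the closest it comes is θ_min = arccos(2/√6) ≈ 35.3°.

No: L_z,max = 2ℏ < |L| = √6 ℏ ≈ 2.449ℏ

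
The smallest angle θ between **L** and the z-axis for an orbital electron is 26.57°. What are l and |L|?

cos θ_min = l/√(l(l+1)) = √(l/(l+1)), so l/(l+1) = cos²(26.57°) = 0.7999.
Solving: l = 4.
Then |L| = ℏ√(4·5) = 2√5 ℏ.

l = 4, |L| = 2√5 ℏ ≈ 4.472ℏ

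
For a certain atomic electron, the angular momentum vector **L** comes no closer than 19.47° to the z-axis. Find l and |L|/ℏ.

l = 8, |L| = 6√2 ℏ ≈ 8.485ℏ

cos θ_min = l/√(l(l+1)) = √(l/(l+1)), so l/(l+1) = cos²(19.47°) = 0.8889.
Thus l = 0.8889/(1 − 0.8889) ≈ 8.
Then |L| = ℏ√(8·9) = 6√2 ℏ.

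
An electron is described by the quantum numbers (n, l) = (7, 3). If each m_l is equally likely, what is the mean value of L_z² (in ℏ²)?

m_l runs from −3 to 3, i.e. {-3, -2, -1, 0, 1, 2, 3}.
⟨L_z²⟩ = ℏ²·(Σ m_l²)/(2l+1) = ℏ²·28/7 = 4ℏ².

⟨L_z²⟩ = 4 ℏ²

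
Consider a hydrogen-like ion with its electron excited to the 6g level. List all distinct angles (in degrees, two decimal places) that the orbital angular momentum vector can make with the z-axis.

θ ∈ {26.57°, 47.87°, 63.43°, 77.08°, 90.00°, 102.92°, 116.57°, 132.13°, 153.43°}

The 6g level has l = 4.
|L|² = l(l+1)ℏ² = 20ℏ², so |L| = 2√5 ℏ.
cos θ = m_l/√20 for each m_l ∈ {-4, -3, -2, -1, 0, 1, 2, 3, 4}.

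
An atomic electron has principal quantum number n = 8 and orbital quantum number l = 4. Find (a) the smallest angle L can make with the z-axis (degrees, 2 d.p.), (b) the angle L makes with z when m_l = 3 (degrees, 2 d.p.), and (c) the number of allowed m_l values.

cos θ_min = 4/√20, so θ_min ≈ 26.57°.
For m_l = 3: cos θ = 3/√20, θ ≈ 47.87°.
There are 2l+1 = 9 values of m_l.

θ_min ≈ 26.57°; θ(m_l=3) ≈ 47.87°; 9 values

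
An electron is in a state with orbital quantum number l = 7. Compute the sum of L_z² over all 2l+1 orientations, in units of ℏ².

Σ(L_z)² = 280 ℏ²

The allowed m_l values are -7, -6, -5, -4, -3, -2, -1, 0, 1, 2, 3, 4, 5, 6, 7.
Summing m² from −7 to 7: Σ m_l² = 280.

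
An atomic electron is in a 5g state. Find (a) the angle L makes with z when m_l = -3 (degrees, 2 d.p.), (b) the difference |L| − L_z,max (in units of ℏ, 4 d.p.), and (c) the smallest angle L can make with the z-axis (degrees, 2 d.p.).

The 5g subshell has l = 4.
For m_l = -3: cos θ = -3/√20, θ ≈ 132.13°.
|L| − L_z,max = (2√5 − 4)ℏ ≈ 0.4721ℏ.
cos θ_min = 4/√20, so θ_min ≈ 26.57°.

θ(m_l=-3) ≈ 132.13°; |L|−L_z,max ≈ 0.4721ℏ; θ_min ≈ 26.57°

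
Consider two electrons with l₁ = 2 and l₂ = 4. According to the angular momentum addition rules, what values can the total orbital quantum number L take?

L = 2, 3, 4, 5, 6

By the triangle rule, |l₁ − l₂| ≤ L ≤ l₁ + l₂.
L ∈ {2, 3, 4, 5, 6}.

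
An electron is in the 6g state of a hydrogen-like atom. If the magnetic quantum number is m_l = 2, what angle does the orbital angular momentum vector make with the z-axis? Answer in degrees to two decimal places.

6g means n = 6, l = 4.
|L| = √(l(l+1)) ℏ = 2√5 ℏ.
L_z = m_l ℏ = 2ℏ.
cos θ = L_z/|L| = 2/√20, so θ ≈ 63.43°.

θ ≈ 63.43°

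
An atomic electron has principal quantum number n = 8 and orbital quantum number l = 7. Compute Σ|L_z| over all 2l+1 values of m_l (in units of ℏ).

Σ|L_z| = 56 ℏ

m_l ∈ {-7, -6, -5, -4, -3, -2, -1, 0, 1, 2, 3, 4, 5, 6, 7}.
Σ|m_l| = 2·7(7+1)/2 = 56.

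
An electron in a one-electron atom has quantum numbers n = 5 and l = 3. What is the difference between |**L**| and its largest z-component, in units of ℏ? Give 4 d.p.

|L| = 2√3 ℏ ≈ 3.4641ℏ, while L_z,max = lℏ = 3ℏ.
The difference is (2√3 − 3)ℏ ≈ 0.4641ℏ.

|L| − L_z,max ≈ 0.4641ℏ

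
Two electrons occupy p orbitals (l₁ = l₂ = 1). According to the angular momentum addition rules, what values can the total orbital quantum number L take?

L runs from |1 − 1| = 0 to 1 + 1 = 2.
So L can be 0, 1, 2.

L = 0, 1, 2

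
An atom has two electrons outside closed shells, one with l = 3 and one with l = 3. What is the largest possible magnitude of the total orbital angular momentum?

|L_tot|_max = √42 ℏ ≈ 6.481ℏ

Angular momentum addition gives L = |l₁ − l₂|, …, l₁ + l₂.
Allowed values: L = 0, 1, 2, 3, 4, 5, 6.
The largest magnitude corresponds to L = 6: |L_tot| = ℏ√(6·7) = √42 ℏ.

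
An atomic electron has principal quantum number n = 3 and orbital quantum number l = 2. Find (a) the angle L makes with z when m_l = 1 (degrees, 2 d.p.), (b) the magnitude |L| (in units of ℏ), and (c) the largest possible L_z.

θ(m_l=1) ≈ 65.91°; |L| = √6 ℏ ≈ 2.449ℏ; L_z,max = 2ℏ

For m_l = 1: cos θ = 1/√6, θ ≈ 65.91°.
|L| = ℏ√(2·3) = √6 ℏ ≈ 2.449ℏ.
L_z,max = lℏ = 2ℏ.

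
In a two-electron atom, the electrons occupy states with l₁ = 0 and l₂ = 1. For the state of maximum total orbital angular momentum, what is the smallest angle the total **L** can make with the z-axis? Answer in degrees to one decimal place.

θ_min ≈ 45.0°

The total orbital quantum number L ranges from |l₁ − l₂| to l₁ + l₂ in integer steps.
So L can be 1.
The maximum is L = 1, with |L_tot| = ℏ√(1·2) = √2 ℏ.
The minimum angle with z is arccos(1/√2) ≈ 45.0°.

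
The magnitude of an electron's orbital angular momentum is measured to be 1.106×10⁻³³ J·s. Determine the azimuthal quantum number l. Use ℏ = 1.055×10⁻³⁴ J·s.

l = 10

|L|/ℏ = (1.106×10⁻³³)/(1.055×10⁻³⁴) ≈ 10.483.
(|L|/ℏ)² = l(l+1) ≈ 109.90 ⇒ l = 10.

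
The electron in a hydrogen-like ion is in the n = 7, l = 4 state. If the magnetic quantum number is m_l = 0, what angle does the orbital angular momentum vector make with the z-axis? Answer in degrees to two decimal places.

|L|² = l(l+1)ℏ² = 20ℏ², so |L| = 2√5 ℏ.
L_z = m_l ℏ = 0ℏ.
cos θ = L_z/|L| = 0/√20, so θ ≈ 90.00°.

θ ≈ 90.00°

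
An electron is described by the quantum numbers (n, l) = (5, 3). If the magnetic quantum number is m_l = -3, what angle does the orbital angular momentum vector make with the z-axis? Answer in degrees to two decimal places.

|L| = √(l(l+1)) ℏ = 2√3 ℏ.
L_z = m_l ℏ = −3ℏ.
cos θ = L_z/|L| = -3/√12, so θ ≈ 150.00°.

θ ≈ 150.00°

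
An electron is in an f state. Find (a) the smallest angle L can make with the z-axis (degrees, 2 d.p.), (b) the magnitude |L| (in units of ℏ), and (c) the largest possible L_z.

θ_min ≈ 30.00°; |L| = 2√3 ℏ ≈ 3.464ℏ; L_z,max = 3ℏ

An f state has l = 3.
cos θ_min = 3/√12, so θ_min ≈ 30.00°.
|L| = ℏ√(3·4) = 2√3 ℏ ≈ 3.464ℏ.
L_z,max = lℏ = 3ℏ.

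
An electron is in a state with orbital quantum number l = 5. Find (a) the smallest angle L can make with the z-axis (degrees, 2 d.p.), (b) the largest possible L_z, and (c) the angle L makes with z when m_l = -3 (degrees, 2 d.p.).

cos θ_min = 5/√30, so θ_min ≈ 24.09°.
L_z,max = lℏ = 5ℏ.
For m_l = -3: cos θ = -3/√30, θ ≈ 123.21°.

θ_min ≈ 24.09°; L_z,max = 5ℏ; θ(m_l=-3) ≈ 123.21°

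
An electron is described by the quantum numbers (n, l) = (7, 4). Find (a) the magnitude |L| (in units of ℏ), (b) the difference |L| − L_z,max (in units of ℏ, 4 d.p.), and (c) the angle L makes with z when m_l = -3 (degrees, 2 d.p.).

|L| = 2√5 ℏ ≈ 4.472ℏ; |L|−L_z,max ≈ 0.4721ℏ; θ(m_l=-3) ≈ 132.13°

|L| = ℏ√(4·5) = 2√5 ℏ ≈ 4.472ℏ.
|L| − L_z,max = (2√5 − 4)ℏ ≈ 0.4721ℏ.
For m_l = -3: cos θ = -3/√20, θ ≈ 132.13°.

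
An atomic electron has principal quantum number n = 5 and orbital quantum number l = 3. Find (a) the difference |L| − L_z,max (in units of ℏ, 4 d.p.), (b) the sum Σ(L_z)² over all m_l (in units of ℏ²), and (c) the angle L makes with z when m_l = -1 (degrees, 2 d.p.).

|L| − L_z,max = (2√3 − 3)ℏ ≈ 0.4641ℏ.
Σ m_l² = 28, so Σ(L_z)² = 28 ℏ².
For m_l = -1: cos θ = -1/√12, θ ≈ 106.78°.

|L|−L_z,max ≈ 0.4641ℏ; Σ(L_z)² = 28 ℏ²; θ(m_l=-1) ≈ 106.78°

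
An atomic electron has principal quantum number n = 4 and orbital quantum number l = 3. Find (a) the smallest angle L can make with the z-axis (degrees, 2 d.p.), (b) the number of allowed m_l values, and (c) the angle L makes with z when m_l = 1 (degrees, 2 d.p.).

θ_min ≈ 30.00°; 7 values; θ(m_l=1) ≈ 73.22°

cos θ_min = 3/√12, so θ_min ≈ 30.00°.
There are 2l+1 = 7 values of m_l.
For m_l = 1: cos θ = 1/√12, θ ≈ 73.22°.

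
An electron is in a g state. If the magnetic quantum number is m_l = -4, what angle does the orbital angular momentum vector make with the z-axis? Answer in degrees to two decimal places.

θ ≈ 153.43°

A g state has l = 4.
|L|² = l(l+1)ℏ² = 20ℏ², so |L| = 2√5 ℏ.
L_z = m_l ℏ = −4ℏ.
cos θ = L_z/|L| = -4/√20, so θ ≈ 153.43°.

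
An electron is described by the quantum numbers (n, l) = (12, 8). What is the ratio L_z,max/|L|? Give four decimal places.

|L| = 6√2 ℏ ≈ 8.4853ℏ, while L_z,max = lℏ = 8ℏ.
L_z,max/|L| = 8/√72 = 0.9428.

L_z,max/|L| = 0.9428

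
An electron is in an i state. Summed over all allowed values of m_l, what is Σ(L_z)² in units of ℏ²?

Σ(L_z)² = 182 ℏ²

An i state has l = 6.
The allowed m_l values are -6, -5, -4, -3, -2, -1, 0, 1, 2, 3, 4, 5, 6.
Σ m_l² = l(l+1)(2l+1)/3 = 6·7·13/3 = 182.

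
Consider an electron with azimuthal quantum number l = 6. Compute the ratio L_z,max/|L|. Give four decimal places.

|L| = √42 ℏ ≈ 6.4807ℏ, while L_z,max = lℏ = 6ℏ.
L_z,max/|L| = 6/√42 = 0.9258.

L_z,max/|L| = 0.9258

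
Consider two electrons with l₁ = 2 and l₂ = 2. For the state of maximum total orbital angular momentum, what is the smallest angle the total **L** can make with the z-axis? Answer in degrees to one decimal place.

By the triangle rule, |l₁ − l₂| ≤ L ≤ l₁ + l₂.
Allowed values: L = 0, 1, 2, 3, 4.
The maximum is L = 4, with |L_tot| = ℏ√(4·5) = 2√5 ℏ.
The minimum angle with z is arccos(4/√20) ≈ 26.6°.

θ_min ≈ 26.6°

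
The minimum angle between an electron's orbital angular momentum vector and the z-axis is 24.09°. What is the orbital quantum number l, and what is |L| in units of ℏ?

cos²θ_min = l/(l+1) = 0.8334.
Thus l = 0.8334/(1 − 0.8334) ≈ 5.
Then |L| = ℏ√(5·6) = √30 ℏ.

l = 5, |L| = √30 ℏ ≈ 5.477ℏ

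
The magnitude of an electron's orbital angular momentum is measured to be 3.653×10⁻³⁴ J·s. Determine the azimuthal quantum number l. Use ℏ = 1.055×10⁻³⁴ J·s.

Dividing by ℏ: |L|/ℏ ≈ 3.463.
(|L|/ℏ)² = l(l+1) ≈ 11.99 ⇒ l = 3.

l = 3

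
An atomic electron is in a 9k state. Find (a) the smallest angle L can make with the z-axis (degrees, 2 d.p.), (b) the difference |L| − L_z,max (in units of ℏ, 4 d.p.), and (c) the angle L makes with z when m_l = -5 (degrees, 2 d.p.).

θ_min ≈ 20.70°; |L|−L_z,max ≈ 0.4833ℏ; θ(m_l=-5) ≈ 131.92°

The 9k subshell has l = 7.
cos θ_min = 7/√56, so θ_min ≈ 20.70°.
|L| − L_z,max = (2√14 − 7)ℏ ≈ 0.4833ℏ.
For m_l = -5: cos θ = -5/√56, θ ≈ 131.92°.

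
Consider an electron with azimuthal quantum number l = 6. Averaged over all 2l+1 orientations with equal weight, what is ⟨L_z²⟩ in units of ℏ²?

⟨L_z²⟩ = 14 ℏ²

m_l runs from −6 to 6, i.e. {-6, -5, -4, -3, -2, -1, 0, 1, 2, 3, 4, 5, 6}.
Average of L_z² over 13 states: 182/13 ℏ² = 14 ℏ².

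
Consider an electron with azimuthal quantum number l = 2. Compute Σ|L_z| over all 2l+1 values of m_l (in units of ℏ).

The allowed m_l values are -2, -1, 0, 1, 2.
Σ|m_l| = 2·2(2+1)/2 = 6.

Σ|L_z| = 6 ℏ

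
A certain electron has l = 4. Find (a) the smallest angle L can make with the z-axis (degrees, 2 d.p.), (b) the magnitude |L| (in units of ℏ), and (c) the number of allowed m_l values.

θ_min ≈ 26.57°; |L| = 2√5 ℏ ≈ 4.472ℏ; 9 values

cos θ_min = 4/√20, so θ_min ≈ 26.57°.
|L| = ℏ√(4·5) = 2√5 ℏ ≈ 4.472ℏ.
There are 2l+1 = 9 values of m_l.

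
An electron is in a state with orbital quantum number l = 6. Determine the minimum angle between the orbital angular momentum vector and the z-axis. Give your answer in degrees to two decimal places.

θ_min ≈ 22.21°

|L| = ℏ√(l(l+1)) = √42 ℏ.
The smallest angle corresponds to the largest L_z, i.e. m_l = l = 6, giving L_z = 6ℏ.
cos θ_min = 6/√42, so θ_min ≈ 22.21°.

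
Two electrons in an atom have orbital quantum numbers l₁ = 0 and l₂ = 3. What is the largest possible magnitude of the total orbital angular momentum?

|L_tot|_max = 2√3 ℏ ≈ 3.464ℏ

The total orbital quantum number L ranges from |l₁ − l₂| to l₁ + l₂ in integer steps.
Allowed values: L = 3.
The largest magnitude corresponds to L = 3: |L_tot| = ℏ√(3·4) = 2√3 ℏ.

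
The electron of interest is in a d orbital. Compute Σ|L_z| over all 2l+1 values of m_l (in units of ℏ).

Σ|L_z| = 6 ℏ

A d state has l = 2.
m_l runs from −2 to 2, i.e. {-2, -1, 0, 1, 2}.
Σ|m_l| = l(l+1) = 6.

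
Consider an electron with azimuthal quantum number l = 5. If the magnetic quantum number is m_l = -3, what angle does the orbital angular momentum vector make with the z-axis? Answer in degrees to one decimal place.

θ ≈ 123.2°

|L| = √(l(l+1)) ℏ = √30 ℏ.
L_z = m_l ℏ = −3ℏ.
cos θ = L_z/|L| = -3/√30, so θ ≈ 123.2°.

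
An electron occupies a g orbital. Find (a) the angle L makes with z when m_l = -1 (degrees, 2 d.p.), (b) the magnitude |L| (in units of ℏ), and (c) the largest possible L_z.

θ(m_l=-1) ≈ 102.92°; |L| = 2√5 ℏ ≈ 4.472ℏ; L_z,max = 4ℏ

A g state has l = 4.
For m_l = -1: cos θ = -1/√20, θ ≈ 102.92°.
|L| = ℏ√(4·5) = 2√5 ℏ ≈ 4.472ℏ.
L_z,max = lℏ = 4ℏ.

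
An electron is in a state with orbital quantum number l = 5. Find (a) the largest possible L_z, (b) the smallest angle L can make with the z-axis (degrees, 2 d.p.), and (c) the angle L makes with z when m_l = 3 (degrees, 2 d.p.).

L_z,max = 5ℏ; θ_min ≈ 24.09°; θ(m_l=3) ≈ 56.79°

L_z,max = lℏ = 5ℏ.
cos θ_min = 5/√30, so θ_min ≈ 24.09°.
For m_l = 3: cos θ = 3/√30, θ ≈ 56.79°.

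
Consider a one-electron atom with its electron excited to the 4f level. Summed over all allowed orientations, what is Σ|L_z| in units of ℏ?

The 4f level has l = 3.
The allowed m_l values are -3, -2, -1, 0, 1, 2, 3.
Σ|m_l| = l(l+1) = 12.

Σ|L_z| = 12 ℏ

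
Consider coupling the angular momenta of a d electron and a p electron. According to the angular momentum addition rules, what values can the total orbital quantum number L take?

L runs from |2 − 1| = 1 to 2 + 1 = 3.
Allowed values: L = 1, 2, 3.

L = 1, 2, 3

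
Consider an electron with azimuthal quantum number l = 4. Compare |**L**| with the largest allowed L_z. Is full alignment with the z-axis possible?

|L| = 2√5 ℏ ≈ 4.4721ℏ, while L_z,max = lℏ = 4ℏ.
Since |L| > L_z,max, the vector can never point exactly along z; the closest it comes is θ_min = arccos(4/√20) ≈ 26.6°.

No: L_z,max = 4ℏ < |L| = 2√5 ℏ ≈ 4.472ℏ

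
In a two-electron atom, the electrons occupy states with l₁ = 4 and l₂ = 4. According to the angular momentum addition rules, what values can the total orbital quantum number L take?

L = 0, 1, 2, 3, 4, 5, 6, 7, 8

The total orbital quantum number L ranges from |l₁ − l₂| to l₁ + l₂ in integer steps.
Allowed values: L = 0, 1, 2, 3, 4, 5, 6, 7, 8.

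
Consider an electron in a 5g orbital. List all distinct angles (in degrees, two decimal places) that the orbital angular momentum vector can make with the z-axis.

θ ∈ {26.57°, 47.87°, 63.43°, 77.08°, 90.00°, 102.92°, 116.57°, 132.13°, 153.43°}

5g means n = 5, l = 4.
|L| = ℏ√(l(l+1)) = 2√5 ℏ.
cos θ = m_l/√20 for each m_l ∈ {-4, -3, -2, -1, 0, 1, 2, 3, 4}.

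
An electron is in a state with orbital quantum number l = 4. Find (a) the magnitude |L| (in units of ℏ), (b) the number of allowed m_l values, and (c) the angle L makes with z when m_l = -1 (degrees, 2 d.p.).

|L| = ℏ√(4·5) = 2√5 ℏ ≈ 4.472ℏ.
There are 2l+1 = 9 values of m_l.
For m_l = -1: cos θ = -1/√20, θ ≈ 102.92°.

|L| = 2√5 ℏ ≈ 4.472ℏ; 9 values; θ(m_l=-1) ≈ 102.92°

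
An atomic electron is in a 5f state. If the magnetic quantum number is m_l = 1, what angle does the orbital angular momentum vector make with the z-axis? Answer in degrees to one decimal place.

5f means n = 5, l = 3.
|L|² = l(l+1)ℏ² = 12ℏ², so |L| = 2√3 ℏ.
L_z = m_l ℏ = 1ℏ.
cos θ = L_z/|L| = 1/√12, so θ ≈ 73.2°.

θ ≈ 73.2°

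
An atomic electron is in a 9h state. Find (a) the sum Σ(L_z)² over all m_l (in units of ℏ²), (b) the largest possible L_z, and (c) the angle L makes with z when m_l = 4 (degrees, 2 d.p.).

9h means n = 9, l = 5.
Σ m_l² = 110, so Σ(L_z)² = 110 ℏ².
L_z,max = lℏ = 5ℏ.
For m_l = 4: cos θ = 4/√30, θ ≈ 43.09°.

Σ(L_z)² = 110 ℏ²; L_z,max = 5ℏ; θ(m_l=4) ≈ 43.09°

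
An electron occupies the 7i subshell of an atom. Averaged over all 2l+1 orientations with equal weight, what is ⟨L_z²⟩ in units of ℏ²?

⟨L_z²⟩ = 14 ℏ²

7i means n = 7, l = 6.
The allowed m_l values are -6, -5, -4, -3, -2, -1, 0, 1, 2, 3, 4, 5, 6.
⟨L_z²⟩ = ℏ²·l(l+1)/3 = 14ℏ².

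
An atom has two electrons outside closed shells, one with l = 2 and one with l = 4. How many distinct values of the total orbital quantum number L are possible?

L runs from |2 − 4| = 2 to 2 + 4 = 6.
Allowed values: L = 2, 3, 4, 5, 6.
That is 5 values.

5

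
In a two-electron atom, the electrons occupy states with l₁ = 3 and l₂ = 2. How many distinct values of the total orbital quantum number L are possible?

5

By the triangle rule, |l₁ − l₂| ≤ L ≤ l₁ + l₂.
Allowed values: L = 1, 2, 3, 4, 5.
That is 5 values.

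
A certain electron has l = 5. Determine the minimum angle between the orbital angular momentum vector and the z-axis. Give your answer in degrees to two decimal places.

θ_min ≈ 24.09°

|L| = √(l(l+1)) ℏ = √30 ℏ.
The smallest angle corresponds to the largest L_z, i.e. m_l = l = 5, giving L_z = 5ℏ.
cos θ_min = 5/√30, so θ_min ≈ 24.09°.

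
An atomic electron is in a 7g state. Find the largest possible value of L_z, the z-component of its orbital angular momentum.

L_z,max = 4ℏ

The 7g subshell has l = 4.
L_z = m_l ℏ with m_l ∈ {−4, …, 4}; the maximum is m_l = 4.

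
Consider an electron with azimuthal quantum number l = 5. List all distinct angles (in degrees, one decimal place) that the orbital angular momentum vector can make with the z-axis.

|L| = √(l(l+1)) ℏ = √30 ℏ.
cos θ = m_l/√30 for each m_l ∈ {-5, -4, -3, -2, -1, 0, 1, 2, 3, 4, 5}.

θ ∈ {24.1°, 43.1°, 56.8°, 68.6°, 79.5°, 90.0°, 100.5°, 111.4°, 123.2°, 136.9°, 155.9°}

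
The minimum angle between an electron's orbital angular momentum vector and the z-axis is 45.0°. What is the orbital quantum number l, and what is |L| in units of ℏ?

At minimum angle, m_l = l, so cos θ = l/√(l(l+1)); cos²θ = l/(l+1) = 0.5000.
l = cos²θ/sin²θ ≈ 1.
Then |L| = ℏ√(1·2) = √2 ℏ.

l = 1, |L| = √2 ℏ ≈ 1.414ℏ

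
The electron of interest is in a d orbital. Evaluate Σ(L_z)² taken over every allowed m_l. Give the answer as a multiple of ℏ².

Σ(L_z)² = 10 ℏ²

A d state has l = 2.
m_l runs from −2 to 2, i.e. {-2, -1, 0, 1, 2}.
Summing m² from −2 to 2: Σ m_l² = 10.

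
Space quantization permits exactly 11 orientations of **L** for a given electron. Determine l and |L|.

Since there are 2l+1 = 11 values of m_l, l = 5.
|L| = ℏ√(l(l+1)) = ℏ√(5·6) = √30 ℏ.

l = 5, |L| = √30 ℏ ≈ 5.477ℏ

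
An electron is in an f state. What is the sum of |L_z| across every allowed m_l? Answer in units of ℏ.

An f state has l = 3.
m_l runs from −3 to 3, i.e. {-3, -2, -1, 0, 1, 2, 3}.
Σ|m_l| = 2(1+2+…+3) = 12.

Σ|L_z| = 12 ℏ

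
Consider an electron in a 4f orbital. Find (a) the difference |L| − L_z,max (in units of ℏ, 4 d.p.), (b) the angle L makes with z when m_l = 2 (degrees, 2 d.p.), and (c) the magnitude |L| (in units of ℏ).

|L|−L_z,max ≈ 0.4641ℏ; θ(m_l=2) ≈ 54.74°; |L| = 2√3 ℏ ≈ 3.464ℏ

4f means n = 4, l = 3.
|L| − L_z,max = (2√3 − 3)ℏ ≈ 0.4641ℏ.
For m_l = 2: cos θ = 2/√12, θ ≈ 54.74°.
|L| = ℏ√(3·4) = 2√3 ℏ ≈ 3.464ℏ.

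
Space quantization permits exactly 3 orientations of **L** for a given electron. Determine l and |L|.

l = 1, |L| = √2 ℏ ≈ 1.414ℏ

2l + 1 = 3 ⇒ l = 1.
|L| = ℏ√(l(l+1)) = ℏ√(1·2) = √2 ℏ.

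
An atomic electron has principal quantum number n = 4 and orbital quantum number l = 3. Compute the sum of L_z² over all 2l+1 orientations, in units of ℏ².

m_l ∈ {-3, -2, -1, 0, 1, 2, 3}.
Summing m² from −3 to 3: Σ m_l² = 28.

Σ(L_z)² = 28 ℏ²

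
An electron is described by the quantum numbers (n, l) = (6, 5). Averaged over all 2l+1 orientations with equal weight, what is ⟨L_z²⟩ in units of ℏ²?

m_l runs from −5 to 5, i.e. {-5, -4, -3, -2, -1, 0, 1, 2, 3, 4, 5}.
⟨L_z²⟩ = ℏ²·(Σ m_l²)/(2l+1) = ℏ²·110/11 = 10ℏ².

⟨L_z²⟩ = 10 ℏ²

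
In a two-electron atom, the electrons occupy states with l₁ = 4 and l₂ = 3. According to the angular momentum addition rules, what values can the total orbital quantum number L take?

L = 1, 2, 3, 4, 5, 6, 7

L runs from |4 − 3| = 1 to 4 + 3 = 7.
So L can be 1, 2, 3, 4, 5, 6, 7.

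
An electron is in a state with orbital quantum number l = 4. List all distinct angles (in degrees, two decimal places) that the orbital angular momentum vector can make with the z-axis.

θ ∈ {26.57°, 47.87°, 63.43°, 77.08°, 90.00°, 102.92°, 116.57°, 132.13°, 153.43°}

|L|² = l(l+1)ℏ² = 20ℏ², so |L| = 2√5 ℏ.
cos θ = m_l/√20 for each m_l ∈ {-4, -3, -2, -1, 0, 1, 2, 3, 4}.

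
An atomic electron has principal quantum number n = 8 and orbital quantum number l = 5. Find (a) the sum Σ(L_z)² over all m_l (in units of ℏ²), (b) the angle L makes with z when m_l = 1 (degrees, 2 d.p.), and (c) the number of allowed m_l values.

Σ m_l² = 110, so Σ(L_z)² = 110 ℏ².
For m_l = 1: cos θ = 1/√30, θ ≈ 79.48°.
There are 2l+1 = 11 values of m_l.

Σ(L_z)² = 110 ℏ²; θ(m_l=1) ≈ 79.48°; 11 values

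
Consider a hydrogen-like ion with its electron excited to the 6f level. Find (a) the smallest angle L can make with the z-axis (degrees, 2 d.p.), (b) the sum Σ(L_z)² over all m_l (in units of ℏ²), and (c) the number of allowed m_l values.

The 6f level has l = 3.
cos θ_min = 3/√12, so θ_min ≈ 30.00°.
Σ m_l² = 28, so Σ(L_z)² = 28 ℏ².
There are 2l+1 = 7 values of m_l.

θ_min ≈ 30.00°; Σ(L_z)² = 28 ℏ²; 7 values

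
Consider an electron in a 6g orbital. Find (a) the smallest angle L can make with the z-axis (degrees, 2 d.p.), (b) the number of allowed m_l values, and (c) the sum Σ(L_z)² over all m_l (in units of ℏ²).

The 6g subshell has l = 4.
cos θ_min = 4/√20, so θ_min ≈ 26.57°.
There are 2l+1 = 9 values of m_l.
Σ m_l² = 60, so Σ(L_z)² = 60 ℏ².

θ_min ≈ 26.57°; 9 values; Σ(L_z)² = 60 ℏ²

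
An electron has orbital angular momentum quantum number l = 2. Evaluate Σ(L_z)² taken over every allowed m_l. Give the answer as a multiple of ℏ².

Σ(L_z)² = 10 ℏ²

The allowed m_l values are -2, -1, 0, 1, 2.
Summing m² from −2 to 2: Σ m_l² = 10.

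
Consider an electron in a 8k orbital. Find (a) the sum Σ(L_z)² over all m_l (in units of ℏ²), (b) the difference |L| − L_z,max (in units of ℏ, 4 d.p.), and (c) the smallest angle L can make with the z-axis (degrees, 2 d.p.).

Σ(L_z)² = 280 ℏ²; |L|−L_z,max ≈ 0.4833ℏ; θ_min ≈ 20.70°

For 8k, l = 7.
Σ m_l² = 280, so Σ(L_z)² = 280 ℏ².
|L| − L_z,max = (2√14 − 7)ℏ ≈ 0.4833ℏ.
cos θ_min = 7/√56, so θ_min ≈ 20.70°.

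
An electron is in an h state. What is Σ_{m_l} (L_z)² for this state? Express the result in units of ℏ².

Σ(L_z)² = 110 ℏ²

For an h orbital, l = 5.
The allowed m_l values are -5, -4, -3, -2, -1, 0, 1, 2, 3, 4, 5.
Σ m_l² = l(l+1)(2l+1)/3 = 5·6·11/3 = 110.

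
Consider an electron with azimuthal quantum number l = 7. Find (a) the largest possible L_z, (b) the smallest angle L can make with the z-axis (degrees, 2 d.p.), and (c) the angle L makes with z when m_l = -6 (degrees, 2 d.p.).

L_z,max = 7ℏ; θ_min ≈ 20.70°; θ(m_l=-6) ≈ 143.30°

L_z,max = lℏ = 7ℏ.
cos θ_min = 7/√56, so θ_min ≈ 20.70°.
For m_l = -6: cos θ = -6/√56, θ ≈ 143.30°.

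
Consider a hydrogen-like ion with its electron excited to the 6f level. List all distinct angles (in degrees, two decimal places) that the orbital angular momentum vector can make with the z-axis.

θ ∈ {30.00°, 54.74°, 73.22°, 90.00°, 106.78°, 125.26°, 150.00°}

The 6f level has l = 3.
|L| = ℏ√(l(l+1)) = 2√3 ℏ.
cos θ = m_l/√12 for each m_l ∈ {-3, -2, -1, 0, 1, 2, 3}.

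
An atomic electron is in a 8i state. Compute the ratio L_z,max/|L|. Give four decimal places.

L_z,max/|L| = 0.9258

The 8i subshell has l = 6.
|L| = √42 ℏ ≈ 6.4807ℏ, while L_z,max = lℏ = 6ℏ.
L_z,max/|L| = 6/√42 = 0.9258.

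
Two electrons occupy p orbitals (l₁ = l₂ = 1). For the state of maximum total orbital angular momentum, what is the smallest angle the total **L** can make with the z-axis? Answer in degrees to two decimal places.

By the triangle rule, |l₁ − l₂| ≤ L ≤ l₁ + l₂.
L ∈ {0, 1, 2}.
The maximum is L = 2, with |L_tot| = ℏ√(2·3) = √6 ℏ.
The minimum angle with z is arccos(2/√6) ≈ 35.26°.

θ_min ≈ 35.26°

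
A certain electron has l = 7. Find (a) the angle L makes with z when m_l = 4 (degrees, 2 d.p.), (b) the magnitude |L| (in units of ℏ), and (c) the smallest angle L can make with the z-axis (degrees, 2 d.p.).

θ(m_l=4) ≈ 57.69°; |L| = 2√14 ℏ ≈ 7.483ℏ; θ_min ≈ 20.70°

For m_l = 4: cos θ = 4/√56, θ ≈ 57.69°.
|L| = ℏ√(7·8) = 2√14 ℏ ≈ 7.483ℏ.
cos θ_min = 7/√56, so θ_min ≈ 20.70°.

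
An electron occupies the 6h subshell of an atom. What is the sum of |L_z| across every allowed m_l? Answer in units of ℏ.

6h means n = 6, l = 5.
The allowed m_l values are -5, -4, -3, -2, -1, 0, 1, 2, 3, 4, 5.
Σ|m_l| = 2·5(5+1)/2 = 30.

Σ|L_z| = 30 ℏ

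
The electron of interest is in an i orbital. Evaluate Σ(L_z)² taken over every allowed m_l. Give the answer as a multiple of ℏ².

Σ(L_z)² = 182 ℏ²

An i state has l = 6.
m_l runs from −6 to 6, i.e. {-6, -5, -4, -3, -2, -1, 0, 1, 2, 3, 4, 5, 6}.
Summing m² from −6 to 6: Σ m_l² = 182.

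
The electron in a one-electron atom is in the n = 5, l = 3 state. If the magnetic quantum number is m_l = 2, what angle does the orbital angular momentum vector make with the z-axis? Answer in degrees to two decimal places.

|L|² = l(l+1)ℏ² = 12ℏ², so |L| = 2√3 ℏ.
L_z = m_l ℏ = 2ℏ.
cos θ = L_z/|L| = 2/√12, so θ ≈ 54.74°.

θ ≈ 54.74°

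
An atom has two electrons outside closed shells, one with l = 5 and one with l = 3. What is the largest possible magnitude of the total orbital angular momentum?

Angular momentum addition gives L = |l₁ − l₂|, …, l₁ + l₂.
So L can be 2, 3, 4, 5, 6, 7, 8.
The largest magnitude corresponds to L = 8: |L_tot| = ℏ√(8·9) = 6√2 ℏ.

|L_tot|_max = 6√2 ℏ ≈ 8.485ℏ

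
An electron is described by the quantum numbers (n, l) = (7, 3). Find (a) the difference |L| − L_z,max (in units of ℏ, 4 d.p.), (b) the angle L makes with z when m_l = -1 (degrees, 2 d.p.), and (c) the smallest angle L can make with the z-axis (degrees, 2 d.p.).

|L|−L_z,max ≈ 0.4641ℏ; θ(m_l=-1) ≈ 106.78°; θ_min ≈ 30.00°

|L| − L_z,max = (2√3 − 3)ℏ ≈ 0.4641ℏ.
For m_l = -1: cos θ = -1/√12, θ ≈ 106.78°.
cos θ_min = 3/√12, so θ_min ≈ 30.00°.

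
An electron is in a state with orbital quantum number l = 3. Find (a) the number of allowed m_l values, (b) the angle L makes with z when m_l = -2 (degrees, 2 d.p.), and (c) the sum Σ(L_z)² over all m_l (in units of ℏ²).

There are 2l+1 = 7 values of m_l.
For m_l = -2: cos θ = -2/√12, θ ≈ 125.26°.
Σ m_l² = 28, so Σ(L_z)² = 28 ℏ².

7 values; θ(m_l=-2) ≈ 125.26°; Σ(L_z)² = 28 ℏ²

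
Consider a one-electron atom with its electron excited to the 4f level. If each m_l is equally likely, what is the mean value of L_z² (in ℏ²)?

The 4f level has l = 3.
m_l runs from −3 to 3, i.e. {-3, -2, -1, 0, 1, 2, 3}.
Average of L_z² over 7 states: 28/7 ℏ² = 4 ℏ².

⟨L_z²⟩ = 4 ℏ²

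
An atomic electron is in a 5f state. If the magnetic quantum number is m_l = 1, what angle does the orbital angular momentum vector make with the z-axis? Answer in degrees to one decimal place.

θ ≈ 73.2°

For 5f, l = 3.
|L| = ℏ√(l(l+1)) = 2√3 ℏ.
L_z = m_l ℏ = 1ℏ.
cos θ = L_z/|L| = 1/√12, so θ ≈ 73.2°.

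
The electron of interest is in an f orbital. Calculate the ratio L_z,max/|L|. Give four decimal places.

An f state has l = 3.
|L| = 2√3 ℏ ≈ 3.4641ℏ, while L_z,max = lℏ = 3ℏ.
L_z,max/|L| = 3/√12 = 0.8660.

L_z,max/|L| = 0.8660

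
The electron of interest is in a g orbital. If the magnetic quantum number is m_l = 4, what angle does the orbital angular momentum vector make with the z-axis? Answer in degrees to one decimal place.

G corresponds to l = 4.
|L| = ℏ√(l(l+1)) = 2√5 ℏ.
L_z = m_l ℏ = 4ℏ.
cos θ = L_z/|L| = 4/√20, so θ ≈ 26.6°.

θ ≈ 26.6°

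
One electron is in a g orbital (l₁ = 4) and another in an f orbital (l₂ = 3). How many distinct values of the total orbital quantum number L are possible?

7

By the triangle rule, |l₁ − l₂| ≤ L ≤ l₁ + l₂.
So L can be 1, 2, 3, 4, 5, 6, 7.
That is 7 values.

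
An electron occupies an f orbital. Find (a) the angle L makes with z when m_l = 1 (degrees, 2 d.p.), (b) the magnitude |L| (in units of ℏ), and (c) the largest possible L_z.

θ(m_l=1) ≈ 73.22°; |L| = 2√3 ℏ ≈ 3.464ℏ; L_z,max = 3ℏ

An f state has l = 3.
For m_l = 1: cos θ = 1/√12, θ ≈ 73.22°.
|L| = ℏ√(3·4) = 2√3 ℏ ≈ 3.464ℏ.
L_z,max = lℏ = 3ℏ.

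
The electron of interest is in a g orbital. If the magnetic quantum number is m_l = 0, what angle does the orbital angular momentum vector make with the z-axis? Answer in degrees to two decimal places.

θ ≈ 90.00°

A g state has l = 4.
|L|² = l(l+1)ℏ² = 20ℏ², so |L| = 2√5 ℏ.
L_z = m_l ℏ = 0ℏ.
cos θ = L_z/|L| = 0/√20, so θ ≈ 90.00°.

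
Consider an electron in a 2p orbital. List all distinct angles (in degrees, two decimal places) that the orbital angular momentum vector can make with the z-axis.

θ ∈ {45.00°, 90.00°, 135.00°}

2p means n = 2, l = 1.
|L| = √(l(l+1)) ℏ = √2 ℏ.
cos θ = m_l/√2 for each m_l ∈ {-1, 0, 1}.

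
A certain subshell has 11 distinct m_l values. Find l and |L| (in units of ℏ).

11 = 2l + 1, so l = (11−1)/2 = 5.
|L| = ℏ√(l(l+1)) = ℏ√(5·6) = √30 ℏ.

l = 5, |L| = √30 ℏ ≈ 5.477ℏ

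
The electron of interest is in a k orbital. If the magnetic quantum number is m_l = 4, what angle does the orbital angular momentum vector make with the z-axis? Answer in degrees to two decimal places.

θ ≈ 57.69°

K corresponds to l = 7.
|L|² = l(l+1)ℏ² = 56ℏ², so |L| = 2√14 ℏ.
L_z = m_l ℏ = 4ℏ.
cos θ = L_z/|L| = 4/√56, so θ ≈ 57.69°.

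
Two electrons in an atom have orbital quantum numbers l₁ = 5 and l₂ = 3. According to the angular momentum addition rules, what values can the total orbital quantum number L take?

By the triangle rule, |l₁ − l₂| ≤ L ≤ l₁ + l₂.
So L can be 2, 3, 4, 5, 6, 7, 8.

L = 2, 3, 4, 5, 6, 7, 8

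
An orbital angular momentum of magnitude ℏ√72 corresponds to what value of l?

Since |L|² = l(l+1)ℏ², l(l+1) = 72.
Solving: l = 8.

l = 8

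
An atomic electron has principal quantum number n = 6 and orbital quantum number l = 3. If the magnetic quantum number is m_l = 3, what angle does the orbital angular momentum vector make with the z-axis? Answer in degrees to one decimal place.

|L| = √(l(l+1)) ℏ = 2√3 ℏ.
L_z = m_l ℏ = 3ℏ.
cos θ = L_z/|L| = 3/√12, so θ ≈ 30.0°.

θ ≈ 30.0°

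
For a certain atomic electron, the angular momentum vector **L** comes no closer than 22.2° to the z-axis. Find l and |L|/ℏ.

l = 6, |L| = √42 ℏ ≈ 6.481ℏ

cos²θ_min = l/(l+1) = 0.8572.
l = cos²θ/sin²θ ≈ 6.
Then |L| = ℏ√(6·7) = √42 ℏ.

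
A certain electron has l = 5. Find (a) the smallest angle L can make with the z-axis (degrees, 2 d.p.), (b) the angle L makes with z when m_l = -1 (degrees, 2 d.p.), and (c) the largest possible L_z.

cos θ_min = 5/√30, so θ_min ≈ 24.09°.
For m_l = -1: cos θ = -1/√30, θ ≈ 100.52°.
L_z,max = lℏ = 5ℏ.

θ_min ≈ 24.09°; θ(m_l=-1) ≈ 100.52°; L_z,max = 5ℏ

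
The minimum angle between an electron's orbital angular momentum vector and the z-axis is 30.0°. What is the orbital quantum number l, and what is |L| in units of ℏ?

l = 3, |L| = 2√3 ℏ ≈ 3.464ℏ

At minimum angle, m_l = l, so cos θ = l/√(l(l+1)); cos²θ = l/(l+1) = 0.7500.
l = cos²θ/sin²θ ≈ 3.
Then |L| = ℏ√(3·4) = 2√3 ℏ.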